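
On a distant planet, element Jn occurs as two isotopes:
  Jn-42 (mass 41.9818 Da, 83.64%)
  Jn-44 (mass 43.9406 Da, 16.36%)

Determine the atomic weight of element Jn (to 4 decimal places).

42.3023 Da

Weight each isotope mass by its fractional abundance: 0.8364 × 41.9818 + 0.1636 × 43.9406
= 35.11358 + 7.18868 = 42.30226 Da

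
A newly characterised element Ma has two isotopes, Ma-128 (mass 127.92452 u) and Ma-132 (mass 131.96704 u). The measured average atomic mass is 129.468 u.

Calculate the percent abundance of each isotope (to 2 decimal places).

Ma-128: 61.82%, Ma-132: 38.18%

With x = fraction of Ma-128 (so Ma-132 is 1 − x):
127.92452·x + 131.96704·(1 − x) = 129.468
(127.92452 − 131.96704)·x = 129.468 − 131.96704
x = -2.49904 / -4.04252 = 0.61819 → 61.82% Ma-128, 38.18% Ma-132.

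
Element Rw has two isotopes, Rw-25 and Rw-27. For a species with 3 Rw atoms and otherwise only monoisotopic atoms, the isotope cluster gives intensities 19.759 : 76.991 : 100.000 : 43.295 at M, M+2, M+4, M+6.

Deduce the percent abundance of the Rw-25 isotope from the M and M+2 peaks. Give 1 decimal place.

Write p for the Rw-25 fraction. I(M+2)/I(M) = [C(3,1)·p^2·(1−p)] / p^3 = 3·(1−p)/p = 76.991/19.759 = 3.8965
(1−p)/p = 3.8965/3 = 1.2988  ⇒  p = 1/(1 + 1.2988) = 0.4350
Rw-25: 43.5%, Rw-27: 56.5%.

43.5%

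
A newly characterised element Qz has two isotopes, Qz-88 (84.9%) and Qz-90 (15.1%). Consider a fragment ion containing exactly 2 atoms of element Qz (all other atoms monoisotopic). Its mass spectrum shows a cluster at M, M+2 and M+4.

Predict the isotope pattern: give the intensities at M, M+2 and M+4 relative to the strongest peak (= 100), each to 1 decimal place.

100.0 : 35.6 : 3.2

Each Qz atom is independently Qz-88 (p = 0.849) or Qz-90 (q = 0.151); the cluster is the binomial expansion (p + q)^2.
P(M) = 0.849^2 = 0.720801
P(M+2) = 2 × 0.849^1 × 0.151^1 = 0.256398
P(M+4) = 0.151^2 = 0.022801
The M peak is largest (0.720801); scaling to 100 gives 100.0 : 35.6 : 3.2.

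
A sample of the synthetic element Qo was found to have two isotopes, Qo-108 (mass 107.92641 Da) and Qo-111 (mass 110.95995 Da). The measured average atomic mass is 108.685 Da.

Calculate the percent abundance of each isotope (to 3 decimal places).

Let x be the fractional abundance of Qo-108; then Qo-111 has abundance 1 − x.
107.92641·x + 110.95995·(1 − x) = 108.685
(107.92641 − 110.95995)·x = 108.685 − 110.95995
x = -2.27495 / -3.03354 = 0.74993 → 74.993% Qo-108, 25.007% Qo-111.

Qo-108: 74.993%, Qo-111: 25.007%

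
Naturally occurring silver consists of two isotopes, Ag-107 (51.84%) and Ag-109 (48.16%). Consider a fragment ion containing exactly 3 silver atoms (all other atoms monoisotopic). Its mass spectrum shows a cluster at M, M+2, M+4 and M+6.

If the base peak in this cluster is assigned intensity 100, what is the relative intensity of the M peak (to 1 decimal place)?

35.9

Term probabilities: M 0.1393, M+2 0.3883, M+4 0.3607, M+6 0.1117. Base peak = M+2.
P(M+2) = C(3,1) × 0.5184^2 × 0.4816^1 = 3 × 0.26873856 × 0.4816 = 0.388273 (base)
P(M) = C(3,0) × 0.5184^3 × 0.4816^0 = 1 × 0.13931407 × 1.0000 = 0.139314
Relative intensity = 0.139314 / 0.388273 × 100 = 35.9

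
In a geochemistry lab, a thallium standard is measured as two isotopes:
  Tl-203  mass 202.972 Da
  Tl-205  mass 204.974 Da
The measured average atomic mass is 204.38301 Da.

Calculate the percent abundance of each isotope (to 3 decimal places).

With x = fraction of Tl-203 (so Tl-205 is 1 − x):
202.972·x + 204.974·(1 − x) = 204.38301
(202.972 − 204.974)·x = 204.38301 − 204.974
x = -0.59099 / -2.002 = 0.29520 → 29.520% Tl-203, 70.480% Tl-205.

Tl-203: 29.520%, Tl-205: 70.480%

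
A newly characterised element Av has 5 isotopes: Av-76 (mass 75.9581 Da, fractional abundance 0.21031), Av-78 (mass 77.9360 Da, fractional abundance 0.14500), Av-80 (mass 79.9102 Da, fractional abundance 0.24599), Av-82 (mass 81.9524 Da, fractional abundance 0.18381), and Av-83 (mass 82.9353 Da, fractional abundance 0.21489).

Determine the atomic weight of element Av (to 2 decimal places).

Weight each isotope mass by its fractional abundance: 0.21031 × 75.9581 + 0.14500 × 77.9360 + 0.24599 × 79.9102 + 0.18381 × 81.9524 + 0.21489 × 82.9353
= 15.97475 + 11.30072 + 19.65711 + 15.06367 + 17.82197 = 79.81822 Da

79.82 Da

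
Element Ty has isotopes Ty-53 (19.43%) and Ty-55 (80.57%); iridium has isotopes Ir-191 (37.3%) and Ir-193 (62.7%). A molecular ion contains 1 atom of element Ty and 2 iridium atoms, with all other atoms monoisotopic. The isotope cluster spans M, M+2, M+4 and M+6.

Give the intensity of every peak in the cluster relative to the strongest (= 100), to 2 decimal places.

5.96 : 44.78 : 100.00 : 69.88

Element Ty pattern (n=1): 0.1943 : 0.8057
Iridium pattern (n=2): 0.139129 : 0.467742 : 0.393129
Convolve the two distributions (both contribute in 2-u steps):
  M: 0.1943×0.139129 = 0.027033
  M+2: 0.1943×0.467742 + 0.8057×0.139129 = 0.202979
  M+4: 0.1943×0.393129 + 0.8057×0.467742 = 0.453245
  M+6: 0.8057×0.393129 = 0.316744
Scale to base peak (0.453245) = 100: 5.96 : 44.78 : 100.00 : 69.88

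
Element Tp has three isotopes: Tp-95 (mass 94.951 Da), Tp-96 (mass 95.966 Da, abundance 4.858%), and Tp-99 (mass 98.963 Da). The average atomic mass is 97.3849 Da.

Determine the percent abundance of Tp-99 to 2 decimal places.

59.44%

Let x and y be the fractions of Tp-95 and Tp-99. Then x + y = 1 − 0.04858 = 0.95142 and 94.951x + 98.963y = 97.3849 − 0.04858×95.966 = 92.72287172.
Substituting: 94.951x + 98.963(0.95142 − x) = 92.72287172
(94.951 − 98.963)x = -1.43250574  ⇒  x = 0.35706, y = 0.59436
Tp-95: 35.71%, Tp-99: 59.44%.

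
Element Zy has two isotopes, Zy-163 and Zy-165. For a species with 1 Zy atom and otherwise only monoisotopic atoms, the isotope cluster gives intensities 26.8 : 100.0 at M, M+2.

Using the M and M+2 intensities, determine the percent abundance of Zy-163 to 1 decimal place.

21.1%

Let p = fractional abundance of Zy-163. I(M+2)/I(M) = [C(1,1)·p^0·(1−p)] / p^1 = 1·(1−p)/p = 100.0/26.8 = 3.7313
(1−p)/p = 3.7313/1 = 3.7313  ⇒  p = 1/(1 + 3.7313) = 0.2114
Zy-163: 21.1%, Zy-165: 78.9%.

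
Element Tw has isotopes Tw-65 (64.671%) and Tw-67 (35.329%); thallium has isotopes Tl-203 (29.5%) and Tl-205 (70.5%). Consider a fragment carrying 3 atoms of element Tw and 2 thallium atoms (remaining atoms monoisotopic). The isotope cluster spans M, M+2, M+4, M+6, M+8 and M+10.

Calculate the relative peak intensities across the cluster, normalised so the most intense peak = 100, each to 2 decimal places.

6.93 : 44.45 : 100.00 : 95.58 : 40.81 : 6.45

Element Tw pattern (n=3): 0.270476 : 0.44327348 : 0.24215504 : 0.04409548
Thallium pattern (n=2): 0.087025 : 0.41595 : 0.497025
Convolve the two distributions (both contribute in 2-u steps):
  M: 0.270476×0.087025 = 0.023538
  M+2: 0.270476×0.41595 + 0.44327348×0.087025 = 0.151080
  M+4: 0.270476×0.497025 + 0.44327348×0.41595 + 0.24215504×0.087025 = 0.339886
  M+6: 0.44327348×0.497025 + 0.24215504×0.41595 + 0.04409548×0.087025 = 0.324880
  M+8: 0.24215504×0.497025 + 0.04409548×0.41595 = 0.138699
  M+10: 0.04409548×0.497025 = 0.021917
Scale to base peak (0.339886) = 100: 6.93 : 44.45 : 100.00 : 95.58 : 40.81 : 6.45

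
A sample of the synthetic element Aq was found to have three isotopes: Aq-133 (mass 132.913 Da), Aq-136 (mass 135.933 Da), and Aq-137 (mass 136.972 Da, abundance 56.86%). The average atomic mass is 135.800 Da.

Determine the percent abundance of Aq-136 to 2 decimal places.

The remaining 43.14% is split between Aq-133 (fraction x) and Aq-136 (fraction 0.4314 − x).
Substituting: 132.913x + 135.933(0.4314 − x) = 57.9177208
(132.913 − 135.933)x = -0.7237754  ⇒  x = 0.23966, y = 0.19174
Aq-133: 23.97%, Aq-136: 19.17%.

19.17%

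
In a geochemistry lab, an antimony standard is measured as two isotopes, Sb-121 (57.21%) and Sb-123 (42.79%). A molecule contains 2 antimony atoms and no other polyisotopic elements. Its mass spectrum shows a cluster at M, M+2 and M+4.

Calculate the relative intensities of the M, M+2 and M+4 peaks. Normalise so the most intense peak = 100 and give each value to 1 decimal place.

Each Sb atom is independently Sb-121 (p = 0.5721) or Sb-123 (q = 0.4279); the cluster is the binomial expansion (p + q)^2.
P(M) = 0.5721^2 = 0.327298
P(M+2) = 2 × 0.5721^1 × 0.4279^1 = 0.489603
P(M+4) = 0.4279^2 = 0.183098
The M+2 peak is largest (0.489603); scaling to 100 gives 66.8 : 100.0 : 37.4.

66.8 : 100.0 : 37.4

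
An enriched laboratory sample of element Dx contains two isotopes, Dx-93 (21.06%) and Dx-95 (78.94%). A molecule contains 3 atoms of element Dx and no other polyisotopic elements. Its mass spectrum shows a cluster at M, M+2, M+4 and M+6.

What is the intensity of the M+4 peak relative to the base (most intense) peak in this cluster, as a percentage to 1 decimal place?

80.0%

Binomial terms of (0.2106 + 0.7894)^3: M 0.0093, M+2 0.1050, M+4 0.3937, M+6 0.4919 → M+6 is the base peak.
P(M+6) = C(3,3) × 0.2106^0 × 0.7894^3 = 1 × 1.0000 × 0.49191647 = 0.491916 (base)
P(M+4) = C(3,2) × 0.2106^1 × 0.7894^2 = 3 × 0.2106 × 0.62315236 = 0.393708
Relative intensity = 0.393708 / 0.491916 × 100 = 80.0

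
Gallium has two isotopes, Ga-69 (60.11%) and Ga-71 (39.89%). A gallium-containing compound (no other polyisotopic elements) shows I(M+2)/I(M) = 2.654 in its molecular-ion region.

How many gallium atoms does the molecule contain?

For n independent Ga atoms, I(M+2)/I(M) = n · (abundance Ga-71) / (abundance Ga-69) = n · 0.3989/0.6011.
n = 2.654 × 0.6011/0.3989 = 4.00 ≈ 4

4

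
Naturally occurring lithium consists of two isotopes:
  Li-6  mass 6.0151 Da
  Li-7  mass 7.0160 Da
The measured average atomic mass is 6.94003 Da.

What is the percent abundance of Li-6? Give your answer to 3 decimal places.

Let x be the fractional abundance of Li-6; then Li-7 has abundance 1 − x.
6.0151·x + 7.0160·(1 − x) = 6.94003
(6.0151 − 7.0160)·x = 6.94003 − 7.0160
x = -0.07597 / -1.0009 = 0.07590 → 7.590% Li-6, 92.410% Li-7.

7.590%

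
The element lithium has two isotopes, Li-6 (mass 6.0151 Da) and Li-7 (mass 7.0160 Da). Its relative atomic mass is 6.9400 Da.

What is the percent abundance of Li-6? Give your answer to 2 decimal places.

7.59%

Let x be the fractional abundance of Li-6; then Li-7 has abundance 1 − x.
6.0151·x + 7.0160·(1 − x) = 6.9400
(6.0151 − 7.0160)·x = 6.9400 − 7.0160
x = -0.0760 / -1.0009 = 0.07593 → 7.59% Li-6, 92.41% Li-7.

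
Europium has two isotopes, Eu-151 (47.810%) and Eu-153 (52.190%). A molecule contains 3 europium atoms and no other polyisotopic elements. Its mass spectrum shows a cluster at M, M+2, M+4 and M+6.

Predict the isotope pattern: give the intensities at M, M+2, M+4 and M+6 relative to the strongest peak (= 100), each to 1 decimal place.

Each Eu atom is independently Eu-151 (p = 0.47810) or Eu-153 (q = 0.52190); the cluster is the binomial expansion (p + q)^3.
P(M) = 0.47810^3 = 0.109284
P(M+2) = 3 × 0.47810^2 × 0.52190^1 = 0.357887
P(M+4) = 3 × 0.47810^1 × 0.52190^2 = 0.390674
P(M+6) = 0.52190^3 = 0.142155
The M+4 peak is largest (0.390674); scaling to 100 gives 28.0 : 91.6 : 100.0 : 36.4.

28.0 : 91.6 : 100.0 : 36.4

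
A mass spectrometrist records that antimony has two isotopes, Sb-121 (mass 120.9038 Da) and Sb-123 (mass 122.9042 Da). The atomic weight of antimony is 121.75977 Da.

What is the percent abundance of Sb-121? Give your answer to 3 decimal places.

57.210%

Let x be the fractional abundance of Sb-121; then Sb-123 has abundance 1 − x.
120.9038·x + 122.9042·(1 − x) = 121.75977
(120.9038 − 122.9042)·x = 121.75977 − 122.9042
x = -1.14443 / -2.0004 = 0.57210 → 57.210% Sb-121, 42.790% Sb-123.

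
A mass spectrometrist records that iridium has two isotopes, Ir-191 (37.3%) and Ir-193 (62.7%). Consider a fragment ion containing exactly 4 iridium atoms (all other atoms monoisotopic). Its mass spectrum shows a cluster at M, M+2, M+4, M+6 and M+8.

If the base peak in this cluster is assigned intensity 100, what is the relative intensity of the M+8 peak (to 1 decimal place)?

Term probabilities: M 0.0194, M+2 0.1302, M+4 0.3282, M+6 0.3678, M+8 0.1546. Base peak = M+6.
P(M+6) = C(4,3) × 0.373^1 × 0.627^3 = 4 × 0.3730 × 0.24649188 = 0.367766 (base)
P(M+8) = C(4,4) × 0.373^0 × 0.627^4 = 1 × 1.0000 × 0.15455041 = 0.154550
Relative intensity = 0.154550 / 0.367766 × 100 = 42.0

42.0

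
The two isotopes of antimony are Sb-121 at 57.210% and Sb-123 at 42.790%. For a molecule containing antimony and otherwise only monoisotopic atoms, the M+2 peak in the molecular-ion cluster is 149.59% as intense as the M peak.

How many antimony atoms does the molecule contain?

For n independent Sb atoms, I(M+2)/I(M) = n · (abundance Sb-123) / (abundance Sb-121) = n · 0.42790/0.57210.
n = 1.4959 × 0.57210/0.42790 = 2.00 ≈ 2

2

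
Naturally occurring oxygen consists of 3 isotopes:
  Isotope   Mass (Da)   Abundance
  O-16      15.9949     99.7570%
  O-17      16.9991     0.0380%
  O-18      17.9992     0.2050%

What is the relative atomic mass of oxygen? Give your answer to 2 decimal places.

Weight each isotope mass by its fractional abundance: 0.997570 × 15.9949 + 0.000380 × 16.9991 + 0.002050 × 17.9992
= 15.95603 + 0.00646 + 0.03690 = 15.99939 Da

16.00 Da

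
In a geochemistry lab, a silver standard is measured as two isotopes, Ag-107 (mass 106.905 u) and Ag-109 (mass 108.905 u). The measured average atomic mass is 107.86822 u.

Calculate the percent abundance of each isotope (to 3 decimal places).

Let x be the fractional abundance of Ag-107; then Ag-109 has abundance 1 − x.
106.905·x + 108.905·(1 − x) = 107.86822
(106.905 − 108.905)·x = 107.86822 − 108.905
x = -1.03678 / -2.000 = 0.51839 → 51.839% Ag-107, 48.161% Ag-109.

Ag-107: 51.839%, Ag-109: 48.161%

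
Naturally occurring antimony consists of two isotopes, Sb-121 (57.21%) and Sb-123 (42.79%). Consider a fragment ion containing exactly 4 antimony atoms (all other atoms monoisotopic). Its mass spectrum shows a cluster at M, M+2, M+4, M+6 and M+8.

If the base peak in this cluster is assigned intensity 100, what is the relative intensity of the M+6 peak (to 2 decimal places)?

49.86

(0.5721 + 0.4279)^4 gives M 0.1071, M+2 0.3205, M+4 0.3596, M+6 0.1793, M+8 0.0335; the largest is M+4.
P(M+4) = C(4,2) × 0.5721^2 × 0.4279^2 = 6 × 0.32729841 × 0.18309841 = 0.359567 (base)
P(M+6) = C(4,3) × 0.5721^1 × 0.4279^3 = 4 × 0.5721 × 0.07834781 = 0.179291
Relative intensity = 0.179291 / 0.359567 × 100 = 49.86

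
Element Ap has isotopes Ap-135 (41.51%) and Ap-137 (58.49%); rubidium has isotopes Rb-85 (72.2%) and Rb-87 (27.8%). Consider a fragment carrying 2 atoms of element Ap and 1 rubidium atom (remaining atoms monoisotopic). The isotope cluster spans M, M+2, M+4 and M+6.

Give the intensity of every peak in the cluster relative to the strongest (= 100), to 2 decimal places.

Element Ap pattern (n=2): 0.17230801 : 0.48558398 : 0.34210801
Rubidium pattern (n=1): 0.7220 : 0.2780
Convolve the two distributions (both contribute in 2-u steps):
  M: 0.17230801×0.7220 = 0.124406
  M+2: 0.17230801×0.2780 + 0.48558398×0.7220 = 0.398493
  M+4: 0.48558398×0.2780 + 0.34210801×0.7220 = 0.381994
  M+6: 0.34210801×0.2780 = 0.095106
Scale to base peak (0.398493) = 100: 31.22 : 100.00 : 95.86 : 23.87

31.22 : 100.00 : 95.86 : 23.87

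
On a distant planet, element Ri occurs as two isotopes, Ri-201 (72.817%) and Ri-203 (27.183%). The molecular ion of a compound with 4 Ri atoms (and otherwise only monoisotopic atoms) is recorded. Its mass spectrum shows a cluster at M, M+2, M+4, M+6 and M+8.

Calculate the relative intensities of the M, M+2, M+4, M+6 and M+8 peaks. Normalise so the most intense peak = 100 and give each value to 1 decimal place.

67.0 : 100.0 : 56.0 : 13.9 : 1.3

Each Ri atom is independently Ri-201 (p = 0.72817) or Ri-203 (q = 0.27183); the cluster is the binomial expansion (p + q)^4.
P(M) = 0.72817^4 = 0.281145
P(M+2) = 4 × 0.72817^3 × 0.27183^1 = 0.419813
P(M+4) = 6 × 0.72817^2 × 0.27183^2 = 0.235078
P(M+6) = 4 × 0.72817^1 × 0.27183^3 = 0.058504
P(M+8) = 0.27183^4 = 0.005460
The M+2 peak is largest (0.419813); scaling to 100 gives 67.0 : 100.0 : 56.0 : 13.9 : 1.3.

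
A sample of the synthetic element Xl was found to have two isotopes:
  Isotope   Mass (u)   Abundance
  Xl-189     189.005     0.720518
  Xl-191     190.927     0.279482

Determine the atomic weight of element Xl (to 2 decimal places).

189.54 u

Average mass = Σ (abundance × isotope mass) = 0.720518 × 189.005 + 0.279482 × 190.927
= 136.1815 + 53.3607 = 189.5422 u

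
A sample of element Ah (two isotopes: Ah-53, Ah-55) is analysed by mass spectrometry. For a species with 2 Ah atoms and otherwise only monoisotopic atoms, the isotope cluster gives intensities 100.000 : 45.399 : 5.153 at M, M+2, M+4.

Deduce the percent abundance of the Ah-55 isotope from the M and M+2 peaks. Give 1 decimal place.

18.5%

If p is the fraction of Ah that is Ah-53, then I(M+2)/I(M) = [C(2,1)·p^1·(1−p)] / p^2 = 2·(1−p)/p = 45.399/100.000 = 0.4540
(1−p)/p = 0.4540/2 = 0.2270  ⇒  p = 1/(1 + 0.2270) = 0.8150
Ah-53: 81.5%, Ah-55: 18.5%.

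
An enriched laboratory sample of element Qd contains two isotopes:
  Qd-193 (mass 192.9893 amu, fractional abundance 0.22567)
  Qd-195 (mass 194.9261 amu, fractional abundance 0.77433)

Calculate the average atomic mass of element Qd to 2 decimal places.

194.49 amu

The abundance-weighted mean is 0.22567 × 192.9893 + 0.77433 × 194.9261
= 43.55190 + 150.93713 = 194.48903 amu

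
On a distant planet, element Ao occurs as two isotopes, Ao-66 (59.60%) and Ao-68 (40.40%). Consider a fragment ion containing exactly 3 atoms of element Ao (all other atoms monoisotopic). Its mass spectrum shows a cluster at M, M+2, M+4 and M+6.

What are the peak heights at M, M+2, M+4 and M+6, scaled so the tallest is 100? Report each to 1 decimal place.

49.2 : 100.0 : 67.8 : 15.3

Each Ao atom is independently Ao-66 (p = 0.5960) or Ao-68 (q = 0.4040); the cluster is the binomial expansion (p + q)^3.
P(M) = 0.5960^3 = 0.211709
P(M+2) = 3 × 0.5960^2 × 0.4040^1 = 0.430522
P(M+4) = 3 × 0.5960^1 × 0.4040^2 = 0.291830
P(M+6) = 0.4040^3 = 0.065939
The M+2 peak is largest (0.430522); scaling to 100 gives 49.2 : 100.0 : 67.8 : 15.3.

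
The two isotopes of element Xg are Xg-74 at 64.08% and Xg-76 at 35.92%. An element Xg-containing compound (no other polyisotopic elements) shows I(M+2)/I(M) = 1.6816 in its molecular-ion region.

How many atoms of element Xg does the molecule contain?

The M+2/M ratio from n Xg atoms is n · q/p = n · 0.3592/0.6408.
n = 1.6816 × 0.6408/0.3592 = 3.00 ≈ 3

3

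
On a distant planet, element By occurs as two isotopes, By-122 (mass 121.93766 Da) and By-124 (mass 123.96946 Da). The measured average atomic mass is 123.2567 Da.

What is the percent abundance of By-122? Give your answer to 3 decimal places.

35.080%

Let x be the fractional abundance of By-122; then By-124 has abundance 1 − x.
121.93766·x + 123.96946·(1 − x) = 123.2567
(121.93766 − 123.96946)·x = 123.2567 − 123.96946
x = -0.71276 / -2.03180 = 0.35080 → 35.080% By-122, 64.920% By-124.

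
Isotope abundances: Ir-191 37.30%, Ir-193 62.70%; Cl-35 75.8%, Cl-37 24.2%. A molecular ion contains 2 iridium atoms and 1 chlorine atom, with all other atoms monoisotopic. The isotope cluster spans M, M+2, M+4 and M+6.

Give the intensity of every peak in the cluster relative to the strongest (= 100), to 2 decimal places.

25.65 : 94.41 : 100.00 : 23.14

Iridium pattern (n=2): 0.139129 : 0.467742 : 0.393129
Chlorine pattern (n=1): 0.7580 : 0.2420
Convolve the two distributions (both contribute in 2-u steps):
  M: 0.139129×0.7580 = 0.105460
  M+2: 0.139129×0.2420 + 0.467742×0.7580 = 0.388218
  M+4: 0.467742×0.2420 + 0.393129×0.7580 = 0.411185
  M+6: 0.393129×0.2420 = 0.095137
Scale to base peak (0.411185) = 100: 25.65 : 94.41 : 100.00 : 23.14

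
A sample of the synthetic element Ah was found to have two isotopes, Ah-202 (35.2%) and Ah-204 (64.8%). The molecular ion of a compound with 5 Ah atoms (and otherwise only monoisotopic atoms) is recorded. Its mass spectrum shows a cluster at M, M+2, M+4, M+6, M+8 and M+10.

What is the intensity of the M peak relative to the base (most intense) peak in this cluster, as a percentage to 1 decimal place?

1.6%

(0.352 + 0.648)^5 gives M 0.0054, M+2 0.0497, M+4 0.1831, M+6 0.3371, M+8 0.3103, M+10 0.1143; the largest is M+6.
P(M+6) = C(5,3) × 0.352^2 × 0.648^3 = 10 × 0.123904 × 0.27209779 = 0.337140 (base)
P(M) = C(5,0) × 0.352^5 × 0.648^0 = 1 × 0.00540397 × 1.0000 = 0.005404
Relative intensity = 0.005404 / 0.337140 × 100 = 1.6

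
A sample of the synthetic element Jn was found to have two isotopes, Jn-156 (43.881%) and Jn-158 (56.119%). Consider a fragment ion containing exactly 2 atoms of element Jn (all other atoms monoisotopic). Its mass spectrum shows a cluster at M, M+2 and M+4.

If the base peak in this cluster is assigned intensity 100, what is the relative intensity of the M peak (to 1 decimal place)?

Term probabilities: M 0.1926, M+2 0.4925, M+4 0.3149. Base peak = M+2.
P(M+2) = C(2,1) × 0.43881^1 × 0.56119^1 = 2 × 0.43881 × 0.56119 = 0.492512 (base)
P(M) = C(2,0) × 0.43881^2 × 0.56119^0 = 1 × 0.19255422 × 1.0000 = 0.192554
Relative intensity = 0.192554 / 0.492512 × 100 = 39.1

39.1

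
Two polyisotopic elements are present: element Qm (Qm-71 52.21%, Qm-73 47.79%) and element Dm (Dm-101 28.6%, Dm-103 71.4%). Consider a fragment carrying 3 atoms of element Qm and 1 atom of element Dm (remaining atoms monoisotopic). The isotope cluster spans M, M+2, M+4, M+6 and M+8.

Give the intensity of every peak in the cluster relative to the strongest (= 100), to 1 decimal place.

Element Qm pattern (n=3): 0.14231841 : 0.39081 : 0.35772477 : 0.10914682
Element Dm pattern (n=1): 0.2860 : 0.7140
Convolve the two distributions (both contribute in 2-u steps):
  M: 0.14231841×0.2860 = 0.040703
  M+2: 0.14231841×0.7140 + 0.39081×0.2860 = 0.213387
  M+4: 0.39081×0.7140 + 0.35772477×0.2860 = 0.381348
  M+6: 0.35772477×0.7140 + 0.10914682×0.2860 = 0.286631
  M+8: 0.10914682×0.7140 = 0.077931
Scale to base peak (0.381348) = 100: 10.7 : 56.0 : 100.0 : 75.2 : 20.4

10.7 : 56.0 : 100.0 : 75.2 : 20.4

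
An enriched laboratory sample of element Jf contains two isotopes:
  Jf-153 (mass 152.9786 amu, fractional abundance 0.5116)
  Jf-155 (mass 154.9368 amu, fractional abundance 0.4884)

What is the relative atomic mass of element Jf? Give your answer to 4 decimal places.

Ar = Σ fᵢ·mᵢ = 0.5116 × 152.9786 + 0.4884 × 154.9368
= 78.26385 + 75.67113 = 153.93498 amu

153.9350 amu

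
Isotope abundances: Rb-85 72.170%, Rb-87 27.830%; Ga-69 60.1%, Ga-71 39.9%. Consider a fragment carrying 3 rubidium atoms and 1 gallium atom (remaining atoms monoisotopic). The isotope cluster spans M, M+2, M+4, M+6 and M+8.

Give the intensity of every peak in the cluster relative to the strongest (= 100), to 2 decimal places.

Rubidium pattern (n=3): 0.37589809 : 0.43485841 : 0.16768892 : 0.02155458
Gallium pattern (n=1): 0.6010 : 0.3990
Convolve the two distributions (both contribute in 2-u steps):
  M: 0.37589809×0.6010 = 0.225915
  M+2: 0.37589809×0.3990 + 0.43485841×0.6010 = 0.411333
  M+4: 0.43485841×0.3990 + 0.16768892×0.6010 = 0.274290
  M+6: 0.16768892×0.3990 + 0.02155458×0.6010 = 0.079862
  M+8: 0.02155458×0.3990 = 0.008600
Scale to base peak (0.411333) = 100: 54.92 : 100.00 : 66.68 : 19.42 : 2.09

54.92 : 100.00 : 66.68 : 19.42 : 2.09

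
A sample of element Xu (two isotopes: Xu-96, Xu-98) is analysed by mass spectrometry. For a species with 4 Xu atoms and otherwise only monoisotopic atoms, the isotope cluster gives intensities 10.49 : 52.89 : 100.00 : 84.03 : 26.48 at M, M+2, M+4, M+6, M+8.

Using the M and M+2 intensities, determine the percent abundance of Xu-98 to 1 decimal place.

55.8%

Let p = fractional abundance of Xu-96. I(M+2)/I(M) = [C(4,1)·p^3·(1−p)] / p^4 = 4·(1−p)/p = 52.89/10.49 = 5.0419
(1−p)/p = 5.0419/4 = 1.2605  ⇒  p = 1/(1 + 1.2605) = 0.4424
Xu-96: 44.2%, Xu-98: 55.8%.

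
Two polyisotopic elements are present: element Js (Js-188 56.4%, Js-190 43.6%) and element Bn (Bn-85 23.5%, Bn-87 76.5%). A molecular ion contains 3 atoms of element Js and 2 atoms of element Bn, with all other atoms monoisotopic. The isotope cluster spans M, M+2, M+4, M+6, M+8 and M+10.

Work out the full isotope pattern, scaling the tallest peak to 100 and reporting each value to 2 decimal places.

2.72 : 24.05 : 74.88 : 100.00 : 59.95 : 13.34

Element Js pattern (n=3): 0.17940614 : 0.41606957 : 0.32164243 : 0.08288186
Element Bn pattern (n=2): 0.055225 : 0.35955 : 0.585225
Convolve the two distributions (both contribute in 2-u steps):
  M: 0.17940614×0.055225 = 0.009908
  M+2: 0.17940614×0.35955 + 0.41606957×0.055225 = 0.087483
  M+4: 0.17940614×0.585225 + 0.41606957×0.35955 + 0.32164243×0.055225 = 0.272353
  M+6: 0.41606957×0.585225 + 0.32164243×0.35955 + 0.08288186×0.055225 = 0.363718
  M+8: 0.32164243×0.585225 + 0.08288186×0.35955 = 0.218033
  M+10: 0.08288186×0.585225 = 0.048505
Scale to base peak (0.363718) = 100: 2.72 : 24.05 : 74.88 : 100.00 : 59.95 : 13.34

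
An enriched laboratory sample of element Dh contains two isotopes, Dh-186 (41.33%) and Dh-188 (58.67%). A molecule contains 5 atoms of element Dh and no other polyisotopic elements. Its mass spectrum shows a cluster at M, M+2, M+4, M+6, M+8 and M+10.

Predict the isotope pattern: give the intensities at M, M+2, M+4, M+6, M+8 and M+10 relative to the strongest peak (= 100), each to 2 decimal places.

3.50 : 24.81 : 70.44 : 100.00 : 70.98 : 20.15

Expanding (0.4133 + 0.5867)^5:
P(M) = 0.4133^5 = 0.012059
P(M+2) = 5 × 0.4133^4 × 0.5867^1 = 0.085595
P(M+4) = 10 × 0.4133^3 × 0.5867^2 = 0.243012
P(M+6) = 10 × 0.4133^2 × 0.5867^3 = 0.344968
P(M+8) = 5 × 0.4133^1 × 0.5867^4 = 0.244850
P(M+10) = 0.5867^5 = 0.069515
The M+6 peak is largest (0.344968); scaling to 100 gives 3.50 : 24.81 : 70.44 : 100.00 : 70.98 : 20.15.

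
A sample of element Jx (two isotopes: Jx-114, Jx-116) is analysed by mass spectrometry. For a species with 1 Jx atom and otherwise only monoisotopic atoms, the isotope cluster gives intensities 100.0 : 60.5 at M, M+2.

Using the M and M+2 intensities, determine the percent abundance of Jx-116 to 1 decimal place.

If p is the fraction of Jx that is Jx-114, then I(M+2)/I(M) = [C(1,1)·p^0·(1−p)] / p^1 = 1·(1−p)/p = 60.5/100.0 = 0.6050
(1−p)/p = 0.6050/1 = 0.6050  ⇒  p = 1/(1 + 0.6050) = 0.6231
Jx-114: 62.3%, Jx-116: 37.7%.

37.7%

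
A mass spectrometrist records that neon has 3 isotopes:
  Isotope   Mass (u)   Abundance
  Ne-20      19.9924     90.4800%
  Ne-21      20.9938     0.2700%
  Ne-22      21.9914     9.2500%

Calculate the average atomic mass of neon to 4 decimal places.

Ar = Σ fᵢ·mᵢ = 0.904800 × 19.9924 + 0.002700 × 20.9938 + 0.092500 × 21.9914
= 18.08912 + 0.05668 + 2.03420 = 20.18000 u

20.1800 u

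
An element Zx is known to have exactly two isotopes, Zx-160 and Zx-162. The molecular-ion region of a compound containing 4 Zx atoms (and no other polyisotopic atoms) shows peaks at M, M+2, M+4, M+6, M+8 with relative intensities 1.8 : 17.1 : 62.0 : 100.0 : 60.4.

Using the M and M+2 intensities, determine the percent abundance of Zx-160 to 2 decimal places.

Let p = fractional abundance of Zx-160. I(M+2)/I(M) = [C(4,1)·p^3·(1−p)] / p^4 = 4·(1−p)/p = 17.1/1.8 = 9.5000
(1−p)/p = 9.5000/4 = 2.3750  ⇒  p = 1/(1 + 2.3750) = 0.2963
Zx-160: 29.63%, Zx-162: 70.37%.

29.63%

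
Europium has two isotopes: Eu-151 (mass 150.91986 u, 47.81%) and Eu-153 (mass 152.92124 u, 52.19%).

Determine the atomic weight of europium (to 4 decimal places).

151.9644 u

Weight each isotope mass by its fractional abundance: 0.4781 × 150.91986 + 0.5219 × 152.92124
= 72.154785 + 79.809595 = 151.964380 u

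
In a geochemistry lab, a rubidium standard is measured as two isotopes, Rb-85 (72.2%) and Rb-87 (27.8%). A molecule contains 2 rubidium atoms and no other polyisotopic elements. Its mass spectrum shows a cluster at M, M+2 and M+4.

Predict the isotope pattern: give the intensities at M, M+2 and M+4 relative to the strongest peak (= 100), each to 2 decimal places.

Expanding (0.722 + 0.278)^2:
P(M) = 0.722^2 = 0.521284
P(M+2) = 2 × 0.722^1 × 0.278^1 = 0.401432
P(M+4) = 0.278^2 = 0.077284
The M peak is largest (0.521284); scaling to 100 gives 100.00 : 77.01 : 14.83.

100.00 : 77.01 : 14.83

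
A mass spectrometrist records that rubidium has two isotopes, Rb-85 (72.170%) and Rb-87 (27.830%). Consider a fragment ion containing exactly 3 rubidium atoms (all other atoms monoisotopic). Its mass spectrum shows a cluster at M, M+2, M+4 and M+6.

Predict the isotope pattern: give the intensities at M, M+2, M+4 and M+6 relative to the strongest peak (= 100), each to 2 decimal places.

86.44 : 100.00 : 38.56 : 4.96

Expanding (0.72170 + 0.27830)^3:
P(M) = 0.72170^3 = 0.375898
P(M+2) = 3 × 0.72170^2 × 0.27830^1 = 0.434858
P(M+4) = 3 × 0.72170^1 × 0.27830^2 = 0.167689
P(M+6) = 0.27830^3 = 0.021555
The M+2 peak is largest (0.434858); scaling to 100 gives 86.44 : 100.00 : 38.56 : 4.96.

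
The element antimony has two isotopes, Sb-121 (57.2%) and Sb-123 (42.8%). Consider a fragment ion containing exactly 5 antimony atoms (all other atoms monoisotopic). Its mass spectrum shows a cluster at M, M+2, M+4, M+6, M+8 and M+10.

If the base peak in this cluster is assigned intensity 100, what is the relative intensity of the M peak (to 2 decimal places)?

Term probabilities: M 0.0612, M+2 0.2291, M+4 0.3428, M+6 0.2565, M+8 0.0960, M+10 0.0144. Base peak = M+4.
P(M+4) = C(5,2) × 0.572^3 × 0.428^2 = 10 × 0.18714925 × 0.183184 = 0.342827 (base)
P(M) = C(5,0) × 0.572^5 × 0.428^0 = 1 × 0.06123224 × 1.0000 = 0.061232
Relative intensity = 0.061232 / 0.342827 × 100 = 17.86

17.86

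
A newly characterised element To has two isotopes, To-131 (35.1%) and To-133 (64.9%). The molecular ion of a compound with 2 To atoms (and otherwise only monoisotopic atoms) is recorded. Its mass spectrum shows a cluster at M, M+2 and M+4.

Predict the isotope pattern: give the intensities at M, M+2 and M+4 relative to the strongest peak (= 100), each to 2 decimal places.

27.04 : 100.00 : 92.45

Each To atom is independently To-131 (p = 0.351) or To-133 (q = 0.649); the cluster is the binomial expansion (p + q)^2.
P(M) = 0.351^2 = 0.123201
P(M+2) = 2 × 0.351^1 × 0.649^1 = 0.455598
P(M+4) = 0.649^2 = 0.421201
The M+2 peak is largest (0.455598); scaling to 100 gives 27.04 : 100.00 : 92.45.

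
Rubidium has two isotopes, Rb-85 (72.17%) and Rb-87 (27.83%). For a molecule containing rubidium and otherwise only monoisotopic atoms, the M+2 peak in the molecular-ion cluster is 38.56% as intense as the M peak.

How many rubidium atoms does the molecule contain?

With n Rb atoms, P(M+2)/P(M) = C(n,1)·p^(n−1)q / p^n = n·q/p = n · 0.2783/0.7217.
n = 0.3856 × 0.7217/0.2783 = 1.00 ≈ 1

1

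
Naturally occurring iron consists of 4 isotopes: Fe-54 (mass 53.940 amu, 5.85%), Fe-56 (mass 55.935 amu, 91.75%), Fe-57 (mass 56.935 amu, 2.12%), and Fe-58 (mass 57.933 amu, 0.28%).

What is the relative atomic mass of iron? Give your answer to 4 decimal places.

Ar = Σ fᵢ·mᵢ = 0.0585 × 53.940 + 0.9175 × 55.935 + 0.0212 × 56.935 + 0.0028 × 57.933
= 3.15549 + 51.32036 + 1.20702 + 0.16221 = 55.84508 amu

55.8451 amu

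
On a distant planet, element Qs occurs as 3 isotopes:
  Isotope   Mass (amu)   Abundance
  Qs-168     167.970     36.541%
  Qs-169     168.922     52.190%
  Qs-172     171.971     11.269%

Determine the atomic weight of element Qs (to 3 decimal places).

Ar = Σ fᵢ·mᵢ = 0.36541 × 167.970 + 0.52190 × 168.922 + 0.11269 × 171.971
= 61.3779 + 88.1604 + 19.3794 = 168.9177 amu

168.918 amu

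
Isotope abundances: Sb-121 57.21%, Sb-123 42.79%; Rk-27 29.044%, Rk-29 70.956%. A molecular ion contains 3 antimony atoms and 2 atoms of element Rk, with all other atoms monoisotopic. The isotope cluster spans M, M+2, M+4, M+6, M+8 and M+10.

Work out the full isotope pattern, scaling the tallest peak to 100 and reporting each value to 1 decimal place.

4.5 : 32.4 : 84.6 : 100.0 : 54.8 : 11.3

Antimony pattern (n=3): 0.18724742 : 0.42015297 : 0.3142518 : 0.07834781
Element Rk pattern (n=2): 0.08435539 : 0.41216921 : 0.50347539
Convolve the two distributions (both contribute in 2-u steps):
  M: 0.18724742×0.08435539 = 0.015795
  M+2: 0.18724742×0.41216921 + 0.42015297×0.08435539 = 0.112620
  M+4: 0.18724742×0.50347539 + 0.42015297×0.41216921 + 0.3142518×0.08435539 = 0.293957
  M+6: 0.42015297×0.50347539 + 0.3142518×0.41216921 + 0.07834781×0.08435539 = 0.347671
  M+8: 0.3142518×0.50347539 + 0.07834781×0.41216921 = 0.190511
  M+10: 0.07834781×0.50347539 = 0.039446
Scale to base peak (0.347671) = 100: 4.5 : 32.4 : 84.6 : 100.0 : 54.8 : 11.3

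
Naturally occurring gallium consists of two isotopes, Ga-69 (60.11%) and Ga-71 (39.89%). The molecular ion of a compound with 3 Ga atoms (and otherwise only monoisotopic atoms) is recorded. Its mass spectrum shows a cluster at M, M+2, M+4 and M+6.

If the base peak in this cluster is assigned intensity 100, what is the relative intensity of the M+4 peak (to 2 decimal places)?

66.36

(0.6011 + 0.3989)^3 gives M 0.2172, M+2 0.4324, M+4 0.2869, M+6 0.0635; the largest is M+2.
P(M+2) = C(3,1) × 0.6011^2 × 0.3989^1 = 3 × 0.36132121 × 0.3989 = 0.432393 (base)
P(M+4) = C(3,2) × 0.6011^1 × 0.3989^2 = 3 × 0.6011 × 0.15912121 = 0.286943
Relative intensity = 0.286943 / 0.432393 × 100 = 66.36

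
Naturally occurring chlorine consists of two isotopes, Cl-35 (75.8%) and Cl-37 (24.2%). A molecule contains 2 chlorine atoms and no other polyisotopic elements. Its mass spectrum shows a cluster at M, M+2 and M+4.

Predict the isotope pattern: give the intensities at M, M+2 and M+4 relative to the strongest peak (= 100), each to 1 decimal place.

The 2 Cl atoms are independent, so intensities follow the terms of (0.758 + 0.242)^2.
P(M) = 0.758^2 = 0.574564
P(M+2) = 2 × 0.758^1 × 0.242^1 = 0.366872
P(M+4) = 0.242^2 = 0.058564
The M peak is largest (0.574564); scaling to 100 gives 100.0 : 63.9 : 10.2.

100.0 : 63.9 : 10.2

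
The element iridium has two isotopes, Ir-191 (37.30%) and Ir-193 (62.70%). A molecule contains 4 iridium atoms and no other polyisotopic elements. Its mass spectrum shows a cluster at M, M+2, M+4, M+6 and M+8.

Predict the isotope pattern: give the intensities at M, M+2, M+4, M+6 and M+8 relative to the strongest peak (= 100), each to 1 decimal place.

5.3 : 35.4 : 89.2 : 100.0 : 42.0

The 4 Ir atoms are independent, so intensities follow the terms of (0.3730 + 0.6270)^4.
P(M) = 0.3730^4 = 0.019357
P(M+2) = 4 × 0.3730^3 × 0.6270^1 = 0.130153
P(M+4) = 6 × 0.3730^2 × 0.6270^2 = 0.328174
P(M+6) = 4 × 0.3730^1 × 0.6270^3 = 0.367766
P(M+8) = 0.6270^4 = 0.154550
The M+6 peak is largest (0.367766); scaling to 100 gives 5.3 : 35.4 : 89.2 : 100.0 : 42.0.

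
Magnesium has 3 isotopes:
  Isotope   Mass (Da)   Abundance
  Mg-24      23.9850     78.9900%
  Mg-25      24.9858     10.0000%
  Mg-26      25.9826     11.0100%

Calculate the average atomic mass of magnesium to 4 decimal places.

Weight each isotope mass by its fractional abundance: 0.789900 × 23.9850 + 0.100000 × 24.9858 + 0.110100 × 25.9826
= 18.94575 + 2.49858 + 2.86068 = 24.30501 Da

24.3050 Da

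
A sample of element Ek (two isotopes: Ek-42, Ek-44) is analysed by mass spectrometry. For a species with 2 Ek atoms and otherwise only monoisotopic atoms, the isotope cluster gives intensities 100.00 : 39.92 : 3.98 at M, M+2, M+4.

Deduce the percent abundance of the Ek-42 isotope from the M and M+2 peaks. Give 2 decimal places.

If p is the fraction of Ek that is Ek-42, then I(M+2)/I(M) = [C(2,1)·p^1·(1−p)] / p^2 = 2·(1−p)/p = 39.92/100.00 = 0.3992
(1−p)/p = 0.3992/2 = 0.1996  ⇒  p = 1/(1 + 0.1996) = 0.8336
Ek-42: 83.36%, Ek-44: 16.64%.

83.36%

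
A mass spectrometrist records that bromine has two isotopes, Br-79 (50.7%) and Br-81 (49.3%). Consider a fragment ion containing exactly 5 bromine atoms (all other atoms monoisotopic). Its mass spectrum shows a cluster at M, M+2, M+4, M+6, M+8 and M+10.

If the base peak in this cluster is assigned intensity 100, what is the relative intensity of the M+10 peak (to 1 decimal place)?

9.2

Binomial terms of (0.507 + 0.493)^5: M 0.0335, M+2 0.1629, M+4 0.3168, M+6 0.3080, M+8 0.1497, M+10 0.0291 → M+4 is the base peak.
P(M+4) = C(5,2) × 0.507^3 × 0.493^2 = 10 × 0.13032384 × 0.243049 = 0.316751 (base)
P(M+10) = C(5,5) × 0.507^0 × 0.493^5 = 1 × 1.0000 × 0.0291229 = 0.029123
Relative intensity = 0.029123 / 0.316751 × 100 = 9.2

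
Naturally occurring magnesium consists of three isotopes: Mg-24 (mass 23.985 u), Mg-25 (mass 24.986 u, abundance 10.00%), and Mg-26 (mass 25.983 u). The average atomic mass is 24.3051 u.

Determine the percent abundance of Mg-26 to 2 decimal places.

11.01%

Let x and y be the fractions of Mg-24 and Mg-26. Then x + y = 1 − 0.1000 = 0.9000 and 23.985x + 25.983y = 24.3051 − 0.1000×24.986 = 21.8065.
Substituting: 23.985x + 25.983(0.9000 − x) = 21.8065
(23.985 − 25.983)x = -1.5782  ⇒  x = 0.78989, y = 0.11011
Mg-24: 78.99%, Mg-26: 11.01%.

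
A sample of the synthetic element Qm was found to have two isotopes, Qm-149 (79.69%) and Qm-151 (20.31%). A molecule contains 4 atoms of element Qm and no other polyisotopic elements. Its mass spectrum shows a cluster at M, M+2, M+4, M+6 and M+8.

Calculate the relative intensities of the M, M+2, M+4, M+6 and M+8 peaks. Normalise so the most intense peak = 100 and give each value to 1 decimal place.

98.1 : 100.0 : 38.2 : 6.5 : 0.4

Each Qm atom is independently Qm-149 (p = 0.7969) or Qm-151 (q = 0.2031); the cluster is the binomial expansion (p + q)^4.
P(M) = 0.7969^4 = 0.403288
P(M+2) = 4 × 0.7969^3 × 0.2031^1 = 0.411132
P(M+4) = 6 × 0.7969^2 × 0.2031^2 = 0.157173
P(M+6) = 4 × 0.7969^1 × 0.2031^3 = 0.026705
P(M+8) = 0.2031^4 = 0.001702
The M+2 peak is largest (0.411132); scaling to 100 gives 98.1 : 100.0 : 38.2 : 6.5 : 0.4.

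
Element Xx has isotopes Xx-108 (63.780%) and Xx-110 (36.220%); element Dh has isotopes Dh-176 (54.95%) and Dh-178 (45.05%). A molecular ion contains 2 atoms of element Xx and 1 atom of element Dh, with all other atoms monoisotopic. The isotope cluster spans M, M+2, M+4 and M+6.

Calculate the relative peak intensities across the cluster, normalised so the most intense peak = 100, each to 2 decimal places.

Element Xx pattern (n=2): 0.40678884 : 0.46202232 : 0.13118884
Element Dh pattern (n=1): 0.5495 : 0.4505
Convolve the two distributions (both contribute in 2-u steps):
  M: 0.40678884×0.5495 = 0.223530
  M+2: 0.40678884×0.4505 + 0.46202232×0.5495 = 0.437140
  M+4: 0.46202232×0.4505 + 0.13118884×0.5495 = 0.280229
  M+6: 0.13118884×0.4505 = 0.059101
Scale to base peak (0.437140) = 100: 51.13 : 100.00 : 64.11 : 13.52

51.13 : 100.00 : 64.11 : 13.52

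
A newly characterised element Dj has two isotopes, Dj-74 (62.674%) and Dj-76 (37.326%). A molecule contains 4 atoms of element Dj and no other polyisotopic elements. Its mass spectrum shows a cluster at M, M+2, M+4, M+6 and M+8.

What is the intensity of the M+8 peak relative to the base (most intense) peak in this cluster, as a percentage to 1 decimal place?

5.3%

(0.62674 + 0.37326)^4 gives M 0.1543, M+2 0.3676, M+4 0.3284, M+6 0.1304, M+8 0.0194; the largest is M+2.
P(M+2) = C(4,1) × 0.62674^3 × 0.37326^1 = 4 × 0.24618537 × 0.37326 = 0.367565 (base)
P(M+8) = C(4,4) × 0.62674^0 × 0.37326^4 = 1 × 1.0000 × 0.01941091 = 0.019411
Relative intensity = 0.019411 / 0.367565 × 100 = 5.3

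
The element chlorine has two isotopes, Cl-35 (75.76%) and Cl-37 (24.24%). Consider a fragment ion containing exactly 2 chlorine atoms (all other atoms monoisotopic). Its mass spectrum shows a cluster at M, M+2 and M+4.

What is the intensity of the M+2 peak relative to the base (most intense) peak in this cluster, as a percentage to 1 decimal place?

64.0%

Binomial terms of (0.7576 + 0.2424)^2: M 0.5740, M+2 0.3673, M+4 0.0588 → M is the base peak.
P(M) = C(2,0) × 0.7576^2 × 0.2424^0 = 1 × 0.57395776 × 1.0000 = 0.573958 (base)
P(M+2) = C(2,1) × 0.7576^1 × 0.2424^1 = 2 × 0.7576 × 0.2424 = 0.367284
Relative intensity = 0.367284 / 0.573958 × 100 = 64.0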